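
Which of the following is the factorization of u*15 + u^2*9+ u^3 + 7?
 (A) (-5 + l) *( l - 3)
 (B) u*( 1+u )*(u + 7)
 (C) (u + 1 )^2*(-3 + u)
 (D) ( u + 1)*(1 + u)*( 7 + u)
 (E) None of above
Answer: D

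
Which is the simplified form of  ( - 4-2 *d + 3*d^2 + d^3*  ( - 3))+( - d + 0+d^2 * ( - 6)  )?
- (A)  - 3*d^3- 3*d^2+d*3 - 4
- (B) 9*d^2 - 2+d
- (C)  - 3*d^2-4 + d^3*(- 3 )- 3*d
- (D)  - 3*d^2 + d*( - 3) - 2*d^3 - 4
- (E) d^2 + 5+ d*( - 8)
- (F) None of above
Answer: C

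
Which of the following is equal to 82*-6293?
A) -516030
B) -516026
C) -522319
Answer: B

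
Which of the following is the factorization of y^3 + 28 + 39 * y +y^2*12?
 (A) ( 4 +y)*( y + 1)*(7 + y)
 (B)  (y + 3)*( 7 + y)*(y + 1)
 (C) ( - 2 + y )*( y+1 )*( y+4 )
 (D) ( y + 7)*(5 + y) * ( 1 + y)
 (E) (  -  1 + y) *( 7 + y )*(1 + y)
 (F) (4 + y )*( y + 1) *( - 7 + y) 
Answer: A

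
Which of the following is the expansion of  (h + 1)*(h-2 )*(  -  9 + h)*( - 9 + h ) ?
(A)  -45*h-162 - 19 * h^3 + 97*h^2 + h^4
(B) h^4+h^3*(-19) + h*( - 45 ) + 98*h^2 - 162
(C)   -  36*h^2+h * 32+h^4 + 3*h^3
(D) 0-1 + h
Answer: A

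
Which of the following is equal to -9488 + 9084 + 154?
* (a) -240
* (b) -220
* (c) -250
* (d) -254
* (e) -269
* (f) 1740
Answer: c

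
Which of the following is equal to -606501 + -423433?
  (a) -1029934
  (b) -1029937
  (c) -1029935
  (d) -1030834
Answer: a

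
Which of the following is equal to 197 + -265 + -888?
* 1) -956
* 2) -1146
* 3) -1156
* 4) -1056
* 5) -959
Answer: 1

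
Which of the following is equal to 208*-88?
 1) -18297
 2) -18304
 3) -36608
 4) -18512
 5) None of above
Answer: 2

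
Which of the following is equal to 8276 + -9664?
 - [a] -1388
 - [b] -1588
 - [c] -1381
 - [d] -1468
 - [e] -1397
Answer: a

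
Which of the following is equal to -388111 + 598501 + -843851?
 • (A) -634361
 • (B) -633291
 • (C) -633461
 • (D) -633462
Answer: C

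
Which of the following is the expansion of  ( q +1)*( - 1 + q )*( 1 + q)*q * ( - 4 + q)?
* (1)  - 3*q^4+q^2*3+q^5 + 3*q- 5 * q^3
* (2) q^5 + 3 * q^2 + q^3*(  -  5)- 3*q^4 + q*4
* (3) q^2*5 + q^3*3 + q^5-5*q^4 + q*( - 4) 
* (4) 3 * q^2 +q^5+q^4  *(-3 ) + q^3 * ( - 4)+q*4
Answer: 2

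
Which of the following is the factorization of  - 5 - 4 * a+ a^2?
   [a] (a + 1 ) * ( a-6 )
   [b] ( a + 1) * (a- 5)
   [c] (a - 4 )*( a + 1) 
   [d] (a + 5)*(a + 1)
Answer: b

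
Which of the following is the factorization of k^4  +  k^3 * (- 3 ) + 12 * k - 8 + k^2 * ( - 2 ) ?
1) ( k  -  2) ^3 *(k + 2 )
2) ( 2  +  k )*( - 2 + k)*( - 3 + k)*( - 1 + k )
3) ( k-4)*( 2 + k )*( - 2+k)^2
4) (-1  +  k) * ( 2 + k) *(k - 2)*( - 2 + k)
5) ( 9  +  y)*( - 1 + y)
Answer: 4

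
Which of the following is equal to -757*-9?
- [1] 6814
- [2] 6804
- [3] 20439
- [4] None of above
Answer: 4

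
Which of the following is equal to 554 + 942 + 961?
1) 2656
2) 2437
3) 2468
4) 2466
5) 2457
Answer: 5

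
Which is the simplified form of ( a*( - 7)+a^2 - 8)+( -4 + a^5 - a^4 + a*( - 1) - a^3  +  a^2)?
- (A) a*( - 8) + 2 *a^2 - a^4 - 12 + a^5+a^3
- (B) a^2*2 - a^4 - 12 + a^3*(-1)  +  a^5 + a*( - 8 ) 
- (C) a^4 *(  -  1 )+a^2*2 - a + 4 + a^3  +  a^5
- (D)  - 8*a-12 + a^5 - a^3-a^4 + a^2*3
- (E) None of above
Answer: B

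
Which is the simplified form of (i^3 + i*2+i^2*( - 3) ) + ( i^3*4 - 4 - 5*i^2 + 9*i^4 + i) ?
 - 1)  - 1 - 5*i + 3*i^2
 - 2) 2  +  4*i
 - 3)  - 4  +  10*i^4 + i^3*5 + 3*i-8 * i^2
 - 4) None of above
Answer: 4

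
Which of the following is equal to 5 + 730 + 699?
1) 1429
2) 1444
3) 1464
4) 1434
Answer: 4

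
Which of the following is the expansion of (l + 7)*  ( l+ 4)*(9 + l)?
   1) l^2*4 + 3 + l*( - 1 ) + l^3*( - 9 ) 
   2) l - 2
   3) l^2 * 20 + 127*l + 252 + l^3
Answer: 3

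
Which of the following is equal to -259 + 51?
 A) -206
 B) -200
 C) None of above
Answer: C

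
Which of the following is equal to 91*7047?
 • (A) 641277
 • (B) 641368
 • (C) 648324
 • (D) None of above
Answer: A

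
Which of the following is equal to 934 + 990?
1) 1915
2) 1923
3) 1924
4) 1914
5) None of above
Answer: 3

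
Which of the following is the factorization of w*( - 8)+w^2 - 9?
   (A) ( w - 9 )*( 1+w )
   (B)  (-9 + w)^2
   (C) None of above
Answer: A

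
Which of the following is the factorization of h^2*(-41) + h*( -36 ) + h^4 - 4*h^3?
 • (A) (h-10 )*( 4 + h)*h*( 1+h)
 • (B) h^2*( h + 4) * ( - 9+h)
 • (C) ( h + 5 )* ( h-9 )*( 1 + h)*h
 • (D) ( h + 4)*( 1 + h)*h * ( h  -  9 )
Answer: D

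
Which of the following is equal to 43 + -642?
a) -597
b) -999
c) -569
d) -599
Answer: d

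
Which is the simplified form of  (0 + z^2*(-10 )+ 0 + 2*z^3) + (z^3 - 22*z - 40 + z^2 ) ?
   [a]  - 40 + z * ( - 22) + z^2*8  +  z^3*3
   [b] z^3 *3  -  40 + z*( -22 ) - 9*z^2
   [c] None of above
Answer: b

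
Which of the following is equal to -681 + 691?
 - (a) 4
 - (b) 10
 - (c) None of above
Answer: b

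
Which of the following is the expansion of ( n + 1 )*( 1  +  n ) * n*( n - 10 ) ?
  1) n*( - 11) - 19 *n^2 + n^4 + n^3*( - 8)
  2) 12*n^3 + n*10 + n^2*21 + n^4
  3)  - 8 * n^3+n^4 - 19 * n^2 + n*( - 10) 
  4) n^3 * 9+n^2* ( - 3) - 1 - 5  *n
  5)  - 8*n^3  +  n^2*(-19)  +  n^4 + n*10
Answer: 3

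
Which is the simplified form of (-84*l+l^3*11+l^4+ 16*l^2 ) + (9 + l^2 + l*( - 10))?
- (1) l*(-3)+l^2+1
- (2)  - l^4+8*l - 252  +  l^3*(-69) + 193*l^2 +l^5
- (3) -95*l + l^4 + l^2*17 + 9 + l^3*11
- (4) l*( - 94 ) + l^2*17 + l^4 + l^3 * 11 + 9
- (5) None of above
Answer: 4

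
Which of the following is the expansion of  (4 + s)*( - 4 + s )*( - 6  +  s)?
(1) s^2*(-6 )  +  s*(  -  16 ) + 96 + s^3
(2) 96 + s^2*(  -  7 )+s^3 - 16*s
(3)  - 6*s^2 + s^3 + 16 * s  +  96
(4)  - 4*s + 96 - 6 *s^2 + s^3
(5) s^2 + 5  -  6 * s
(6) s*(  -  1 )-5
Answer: 1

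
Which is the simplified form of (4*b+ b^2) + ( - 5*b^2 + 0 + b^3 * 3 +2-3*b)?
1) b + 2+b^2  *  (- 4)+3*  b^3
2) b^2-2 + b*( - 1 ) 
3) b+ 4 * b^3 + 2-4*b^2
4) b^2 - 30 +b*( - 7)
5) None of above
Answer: 1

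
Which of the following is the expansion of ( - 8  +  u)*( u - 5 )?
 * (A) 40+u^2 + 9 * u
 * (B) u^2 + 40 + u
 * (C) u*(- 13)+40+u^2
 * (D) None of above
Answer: C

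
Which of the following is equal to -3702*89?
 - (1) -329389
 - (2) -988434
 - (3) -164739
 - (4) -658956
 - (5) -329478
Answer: 5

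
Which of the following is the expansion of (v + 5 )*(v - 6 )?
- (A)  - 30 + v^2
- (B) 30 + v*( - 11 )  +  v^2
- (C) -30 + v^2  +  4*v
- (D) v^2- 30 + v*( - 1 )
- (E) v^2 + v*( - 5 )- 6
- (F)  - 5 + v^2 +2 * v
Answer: D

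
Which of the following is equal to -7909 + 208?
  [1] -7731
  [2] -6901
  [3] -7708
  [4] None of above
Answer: 4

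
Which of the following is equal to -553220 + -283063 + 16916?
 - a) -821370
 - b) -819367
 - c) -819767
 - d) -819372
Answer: b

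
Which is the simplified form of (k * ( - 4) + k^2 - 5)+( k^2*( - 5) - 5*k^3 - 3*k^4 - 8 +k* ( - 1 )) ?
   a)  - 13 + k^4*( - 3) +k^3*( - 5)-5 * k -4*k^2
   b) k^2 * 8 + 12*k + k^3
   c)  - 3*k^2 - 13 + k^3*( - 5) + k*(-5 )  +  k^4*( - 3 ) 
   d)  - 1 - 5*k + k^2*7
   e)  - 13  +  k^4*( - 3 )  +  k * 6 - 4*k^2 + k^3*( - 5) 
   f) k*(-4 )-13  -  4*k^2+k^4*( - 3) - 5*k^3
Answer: a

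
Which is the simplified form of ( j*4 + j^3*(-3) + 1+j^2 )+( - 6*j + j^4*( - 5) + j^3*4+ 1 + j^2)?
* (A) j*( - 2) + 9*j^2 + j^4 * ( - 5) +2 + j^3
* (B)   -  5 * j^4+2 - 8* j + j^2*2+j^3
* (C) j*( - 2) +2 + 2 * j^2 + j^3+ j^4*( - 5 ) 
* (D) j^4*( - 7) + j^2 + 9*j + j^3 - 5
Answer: C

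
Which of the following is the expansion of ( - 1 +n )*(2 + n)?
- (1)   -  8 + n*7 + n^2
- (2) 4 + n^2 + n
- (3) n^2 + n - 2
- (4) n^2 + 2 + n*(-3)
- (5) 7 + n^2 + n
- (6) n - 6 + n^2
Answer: 3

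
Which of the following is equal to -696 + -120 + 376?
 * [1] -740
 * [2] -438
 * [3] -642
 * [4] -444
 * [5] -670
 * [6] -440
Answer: 6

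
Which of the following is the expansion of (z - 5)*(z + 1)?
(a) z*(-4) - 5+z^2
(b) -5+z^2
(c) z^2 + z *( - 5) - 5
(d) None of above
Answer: a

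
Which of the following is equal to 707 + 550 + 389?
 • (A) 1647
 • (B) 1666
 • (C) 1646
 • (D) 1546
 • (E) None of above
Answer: C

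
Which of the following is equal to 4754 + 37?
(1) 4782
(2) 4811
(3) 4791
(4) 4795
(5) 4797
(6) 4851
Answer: 3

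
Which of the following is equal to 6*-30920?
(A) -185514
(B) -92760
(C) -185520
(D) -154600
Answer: C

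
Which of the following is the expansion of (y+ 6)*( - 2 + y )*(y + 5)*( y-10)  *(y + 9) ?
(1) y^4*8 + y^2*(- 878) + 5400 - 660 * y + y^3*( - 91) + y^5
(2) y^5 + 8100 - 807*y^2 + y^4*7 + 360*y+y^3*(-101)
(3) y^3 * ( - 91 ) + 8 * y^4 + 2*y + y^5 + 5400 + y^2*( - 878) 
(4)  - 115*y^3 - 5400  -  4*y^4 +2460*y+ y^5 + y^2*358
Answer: 1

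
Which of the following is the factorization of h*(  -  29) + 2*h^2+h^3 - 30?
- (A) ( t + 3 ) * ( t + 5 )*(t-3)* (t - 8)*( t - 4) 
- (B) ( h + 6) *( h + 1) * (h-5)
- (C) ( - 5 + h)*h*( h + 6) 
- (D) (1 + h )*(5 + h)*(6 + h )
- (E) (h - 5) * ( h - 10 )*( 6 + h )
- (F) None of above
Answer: B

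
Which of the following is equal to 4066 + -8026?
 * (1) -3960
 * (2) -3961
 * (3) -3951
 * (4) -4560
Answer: 1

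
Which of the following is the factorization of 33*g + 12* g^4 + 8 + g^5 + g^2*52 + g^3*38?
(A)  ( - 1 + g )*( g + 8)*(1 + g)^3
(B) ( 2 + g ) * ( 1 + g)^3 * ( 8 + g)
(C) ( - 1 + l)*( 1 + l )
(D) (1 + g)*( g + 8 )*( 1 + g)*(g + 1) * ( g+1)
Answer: D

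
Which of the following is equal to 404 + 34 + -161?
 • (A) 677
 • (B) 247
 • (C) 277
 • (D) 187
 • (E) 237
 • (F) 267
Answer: C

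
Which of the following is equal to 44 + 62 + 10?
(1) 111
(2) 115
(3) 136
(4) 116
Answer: 4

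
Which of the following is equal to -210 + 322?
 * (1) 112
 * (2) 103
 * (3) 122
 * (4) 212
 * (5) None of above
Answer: 1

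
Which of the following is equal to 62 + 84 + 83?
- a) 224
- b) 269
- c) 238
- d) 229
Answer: d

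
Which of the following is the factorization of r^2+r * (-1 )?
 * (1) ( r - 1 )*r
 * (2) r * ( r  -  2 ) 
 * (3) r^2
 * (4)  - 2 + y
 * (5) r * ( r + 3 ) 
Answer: 1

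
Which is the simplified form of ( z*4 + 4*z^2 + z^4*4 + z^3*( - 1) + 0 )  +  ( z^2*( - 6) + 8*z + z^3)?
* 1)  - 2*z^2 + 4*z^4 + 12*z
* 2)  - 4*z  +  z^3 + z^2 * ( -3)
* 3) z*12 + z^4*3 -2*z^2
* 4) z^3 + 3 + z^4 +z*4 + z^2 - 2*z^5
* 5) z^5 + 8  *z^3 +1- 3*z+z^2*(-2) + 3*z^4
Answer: 1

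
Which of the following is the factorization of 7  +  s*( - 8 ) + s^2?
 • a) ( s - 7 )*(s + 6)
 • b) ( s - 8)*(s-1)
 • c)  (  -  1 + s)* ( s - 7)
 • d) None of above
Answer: c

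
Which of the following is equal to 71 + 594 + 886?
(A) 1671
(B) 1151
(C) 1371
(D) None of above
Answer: D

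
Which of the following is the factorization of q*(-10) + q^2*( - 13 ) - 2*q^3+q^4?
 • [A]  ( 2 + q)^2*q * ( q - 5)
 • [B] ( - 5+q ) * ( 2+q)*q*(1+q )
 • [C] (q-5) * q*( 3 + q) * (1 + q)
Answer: B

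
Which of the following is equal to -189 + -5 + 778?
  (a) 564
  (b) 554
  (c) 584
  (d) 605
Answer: c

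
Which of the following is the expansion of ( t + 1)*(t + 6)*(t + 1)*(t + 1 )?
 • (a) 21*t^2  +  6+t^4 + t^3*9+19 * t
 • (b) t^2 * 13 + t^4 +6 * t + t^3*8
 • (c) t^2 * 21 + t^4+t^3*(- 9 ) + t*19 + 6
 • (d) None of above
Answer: a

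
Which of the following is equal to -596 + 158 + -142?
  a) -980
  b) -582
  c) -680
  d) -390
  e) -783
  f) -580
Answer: f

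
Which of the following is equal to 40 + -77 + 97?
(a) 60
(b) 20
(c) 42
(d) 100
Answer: a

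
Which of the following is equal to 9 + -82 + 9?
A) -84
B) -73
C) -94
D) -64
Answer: D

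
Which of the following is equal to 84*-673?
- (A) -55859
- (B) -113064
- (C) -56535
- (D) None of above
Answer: D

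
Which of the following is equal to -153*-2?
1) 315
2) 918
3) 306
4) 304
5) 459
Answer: 3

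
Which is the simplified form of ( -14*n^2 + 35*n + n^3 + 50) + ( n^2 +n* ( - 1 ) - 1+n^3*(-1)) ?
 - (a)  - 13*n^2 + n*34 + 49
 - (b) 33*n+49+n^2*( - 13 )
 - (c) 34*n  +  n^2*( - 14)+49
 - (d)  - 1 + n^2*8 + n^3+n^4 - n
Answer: a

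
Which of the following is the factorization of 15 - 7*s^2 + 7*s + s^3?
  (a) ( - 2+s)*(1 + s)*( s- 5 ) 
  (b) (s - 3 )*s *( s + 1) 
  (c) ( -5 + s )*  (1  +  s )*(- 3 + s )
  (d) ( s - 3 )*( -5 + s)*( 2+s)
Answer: c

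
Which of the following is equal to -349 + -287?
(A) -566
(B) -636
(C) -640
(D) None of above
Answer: B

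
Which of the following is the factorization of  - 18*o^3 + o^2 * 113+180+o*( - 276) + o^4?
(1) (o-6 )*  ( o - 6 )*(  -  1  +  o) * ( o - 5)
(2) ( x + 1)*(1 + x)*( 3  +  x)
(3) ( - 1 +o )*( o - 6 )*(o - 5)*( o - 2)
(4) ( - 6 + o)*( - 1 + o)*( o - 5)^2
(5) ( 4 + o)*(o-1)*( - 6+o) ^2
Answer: 1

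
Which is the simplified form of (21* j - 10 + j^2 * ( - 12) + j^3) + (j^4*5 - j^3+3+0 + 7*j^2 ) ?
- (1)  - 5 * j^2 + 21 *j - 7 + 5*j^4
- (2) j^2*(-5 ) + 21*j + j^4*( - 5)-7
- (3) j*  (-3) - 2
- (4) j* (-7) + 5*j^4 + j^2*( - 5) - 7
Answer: 1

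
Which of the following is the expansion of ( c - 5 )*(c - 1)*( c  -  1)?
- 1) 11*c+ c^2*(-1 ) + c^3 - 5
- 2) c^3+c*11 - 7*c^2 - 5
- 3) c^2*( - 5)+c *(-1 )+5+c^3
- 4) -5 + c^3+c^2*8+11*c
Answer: 2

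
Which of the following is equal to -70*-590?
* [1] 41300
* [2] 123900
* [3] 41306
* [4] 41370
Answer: 1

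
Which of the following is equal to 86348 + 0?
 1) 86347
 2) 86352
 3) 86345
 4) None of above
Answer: 4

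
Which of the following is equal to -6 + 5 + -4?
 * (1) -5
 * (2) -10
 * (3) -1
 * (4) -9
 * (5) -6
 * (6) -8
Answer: 1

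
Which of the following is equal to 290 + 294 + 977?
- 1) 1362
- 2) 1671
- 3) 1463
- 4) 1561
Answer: 4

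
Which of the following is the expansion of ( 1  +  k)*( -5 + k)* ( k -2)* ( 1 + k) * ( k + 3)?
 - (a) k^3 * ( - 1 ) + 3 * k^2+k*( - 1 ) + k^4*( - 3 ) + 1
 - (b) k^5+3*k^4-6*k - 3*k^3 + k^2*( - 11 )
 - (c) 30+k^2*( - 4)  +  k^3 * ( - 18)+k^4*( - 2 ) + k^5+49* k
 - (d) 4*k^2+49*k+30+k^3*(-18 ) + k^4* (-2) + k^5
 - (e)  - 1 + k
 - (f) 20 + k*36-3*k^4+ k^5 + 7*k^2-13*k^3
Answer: d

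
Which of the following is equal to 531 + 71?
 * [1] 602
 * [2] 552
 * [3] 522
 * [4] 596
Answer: 1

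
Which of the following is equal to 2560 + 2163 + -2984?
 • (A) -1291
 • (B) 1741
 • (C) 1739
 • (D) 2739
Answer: C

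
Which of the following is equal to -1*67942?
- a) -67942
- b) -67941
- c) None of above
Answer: a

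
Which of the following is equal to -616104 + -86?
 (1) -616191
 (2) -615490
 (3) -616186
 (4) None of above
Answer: 4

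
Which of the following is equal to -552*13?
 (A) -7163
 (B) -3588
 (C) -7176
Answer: C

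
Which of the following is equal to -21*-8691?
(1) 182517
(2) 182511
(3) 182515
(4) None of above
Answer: 2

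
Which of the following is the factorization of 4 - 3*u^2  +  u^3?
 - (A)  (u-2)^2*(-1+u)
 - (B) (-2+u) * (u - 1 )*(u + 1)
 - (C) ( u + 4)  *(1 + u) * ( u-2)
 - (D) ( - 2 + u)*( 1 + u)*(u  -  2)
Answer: D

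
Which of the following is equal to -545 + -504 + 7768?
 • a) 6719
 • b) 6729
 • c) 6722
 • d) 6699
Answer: a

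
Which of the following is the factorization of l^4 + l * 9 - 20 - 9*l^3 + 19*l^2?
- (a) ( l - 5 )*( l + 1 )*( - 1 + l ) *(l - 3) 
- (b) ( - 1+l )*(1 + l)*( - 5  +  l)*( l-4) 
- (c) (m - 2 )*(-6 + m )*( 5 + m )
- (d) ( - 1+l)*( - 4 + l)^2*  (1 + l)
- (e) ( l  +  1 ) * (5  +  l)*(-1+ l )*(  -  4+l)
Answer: b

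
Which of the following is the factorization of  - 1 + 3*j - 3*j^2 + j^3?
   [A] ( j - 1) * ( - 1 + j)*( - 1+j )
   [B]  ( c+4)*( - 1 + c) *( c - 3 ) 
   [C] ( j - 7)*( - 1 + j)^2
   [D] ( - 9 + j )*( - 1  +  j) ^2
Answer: A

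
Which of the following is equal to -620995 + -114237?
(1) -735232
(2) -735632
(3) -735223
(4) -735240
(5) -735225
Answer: 1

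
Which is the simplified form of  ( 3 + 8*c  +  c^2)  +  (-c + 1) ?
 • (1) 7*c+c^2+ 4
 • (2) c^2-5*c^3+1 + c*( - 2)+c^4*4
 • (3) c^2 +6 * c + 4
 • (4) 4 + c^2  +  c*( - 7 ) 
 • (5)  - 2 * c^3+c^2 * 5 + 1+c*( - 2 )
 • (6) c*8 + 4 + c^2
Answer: 1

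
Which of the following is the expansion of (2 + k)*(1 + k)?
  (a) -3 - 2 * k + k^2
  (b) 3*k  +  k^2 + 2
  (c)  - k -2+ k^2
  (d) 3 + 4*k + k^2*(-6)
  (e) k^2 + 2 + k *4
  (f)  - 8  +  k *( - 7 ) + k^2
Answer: b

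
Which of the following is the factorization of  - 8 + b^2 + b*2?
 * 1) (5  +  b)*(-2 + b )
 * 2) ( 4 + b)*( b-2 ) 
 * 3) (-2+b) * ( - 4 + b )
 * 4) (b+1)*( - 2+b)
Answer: 2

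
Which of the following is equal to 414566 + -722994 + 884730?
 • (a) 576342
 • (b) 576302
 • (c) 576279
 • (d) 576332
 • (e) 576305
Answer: b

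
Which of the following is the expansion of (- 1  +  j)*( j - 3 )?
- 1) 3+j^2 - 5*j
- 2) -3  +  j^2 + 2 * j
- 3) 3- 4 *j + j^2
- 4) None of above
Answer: 3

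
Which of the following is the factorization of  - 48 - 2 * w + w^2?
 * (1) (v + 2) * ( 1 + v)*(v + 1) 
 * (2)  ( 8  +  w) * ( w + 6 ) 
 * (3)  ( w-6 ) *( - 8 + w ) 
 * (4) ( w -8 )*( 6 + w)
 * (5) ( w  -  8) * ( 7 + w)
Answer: 4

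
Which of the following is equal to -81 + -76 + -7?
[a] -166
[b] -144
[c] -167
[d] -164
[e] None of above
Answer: d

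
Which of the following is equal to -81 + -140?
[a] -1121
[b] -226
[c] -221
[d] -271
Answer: c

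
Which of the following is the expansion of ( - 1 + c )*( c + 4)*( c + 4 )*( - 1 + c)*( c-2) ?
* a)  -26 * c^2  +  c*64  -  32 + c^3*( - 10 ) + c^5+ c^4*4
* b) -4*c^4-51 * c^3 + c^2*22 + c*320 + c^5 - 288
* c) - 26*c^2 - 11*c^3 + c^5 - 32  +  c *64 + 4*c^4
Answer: c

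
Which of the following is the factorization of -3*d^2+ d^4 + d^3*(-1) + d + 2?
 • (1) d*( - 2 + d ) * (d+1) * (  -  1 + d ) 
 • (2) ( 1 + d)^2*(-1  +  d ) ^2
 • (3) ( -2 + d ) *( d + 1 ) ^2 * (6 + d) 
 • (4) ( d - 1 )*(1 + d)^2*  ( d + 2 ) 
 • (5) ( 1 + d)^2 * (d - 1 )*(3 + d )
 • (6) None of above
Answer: 6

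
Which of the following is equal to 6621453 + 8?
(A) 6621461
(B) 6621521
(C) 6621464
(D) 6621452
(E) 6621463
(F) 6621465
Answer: A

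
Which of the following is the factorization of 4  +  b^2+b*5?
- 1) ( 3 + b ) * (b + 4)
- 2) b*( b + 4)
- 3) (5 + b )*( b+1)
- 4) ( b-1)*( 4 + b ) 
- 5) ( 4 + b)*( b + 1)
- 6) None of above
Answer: 5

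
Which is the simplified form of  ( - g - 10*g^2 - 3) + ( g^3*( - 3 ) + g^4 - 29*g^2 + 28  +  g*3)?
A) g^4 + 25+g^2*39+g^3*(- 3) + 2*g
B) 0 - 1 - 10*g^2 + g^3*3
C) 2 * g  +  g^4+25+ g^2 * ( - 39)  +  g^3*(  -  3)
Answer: C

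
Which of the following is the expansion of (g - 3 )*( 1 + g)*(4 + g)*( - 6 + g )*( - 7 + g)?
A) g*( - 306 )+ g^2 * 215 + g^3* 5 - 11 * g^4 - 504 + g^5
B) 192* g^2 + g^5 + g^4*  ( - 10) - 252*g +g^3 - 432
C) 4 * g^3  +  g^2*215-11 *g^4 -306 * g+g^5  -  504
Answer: A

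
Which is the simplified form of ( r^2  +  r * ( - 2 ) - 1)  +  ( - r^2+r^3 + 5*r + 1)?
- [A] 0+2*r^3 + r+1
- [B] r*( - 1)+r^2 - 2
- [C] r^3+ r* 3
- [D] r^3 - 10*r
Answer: C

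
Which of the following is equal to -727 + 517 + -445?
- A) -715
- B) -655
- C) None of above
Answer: B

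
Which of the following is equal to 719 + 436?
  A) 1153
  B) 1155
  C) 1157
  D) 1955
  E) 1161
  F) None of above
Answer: B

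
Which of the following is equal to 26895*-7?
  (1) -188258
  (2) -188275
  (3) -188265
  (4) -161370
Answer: 3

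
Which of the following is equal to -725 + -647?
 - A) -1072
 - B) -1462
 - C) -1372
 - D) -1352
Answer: C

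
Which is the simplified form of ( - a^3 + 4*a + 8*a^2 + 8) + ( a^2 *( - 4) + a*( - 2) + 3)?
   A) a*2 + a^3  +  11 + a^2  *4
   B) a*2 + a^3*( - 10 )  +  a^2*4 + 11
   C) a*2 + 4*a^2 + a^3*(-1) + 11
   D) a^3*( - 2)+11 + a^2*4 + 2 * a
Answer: C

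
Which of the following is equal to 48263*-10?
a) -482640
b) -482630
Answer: b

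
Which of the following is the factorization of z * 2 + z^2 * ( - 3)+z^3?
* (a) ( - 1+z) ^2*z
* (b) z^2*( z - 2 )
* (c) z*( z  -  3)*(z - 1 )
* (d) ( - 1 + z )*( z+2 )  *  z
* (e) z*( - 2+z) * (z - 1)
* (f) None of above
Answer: e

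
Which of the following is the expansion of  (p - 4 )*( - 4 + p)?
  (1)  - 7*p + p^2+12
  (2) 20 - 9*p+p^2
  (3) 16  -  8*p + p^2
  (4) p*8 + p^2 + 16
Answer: 3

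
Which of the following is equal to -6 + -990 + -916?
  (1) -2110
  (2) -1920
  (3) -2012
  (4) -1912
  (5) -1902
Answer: 4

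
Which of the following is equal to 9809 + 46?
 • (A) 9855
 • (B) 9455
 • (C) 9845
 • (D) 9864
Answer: A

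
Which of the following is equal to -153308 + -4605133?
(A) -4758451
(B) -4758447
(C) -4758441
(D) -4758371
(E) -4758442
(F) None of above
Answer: C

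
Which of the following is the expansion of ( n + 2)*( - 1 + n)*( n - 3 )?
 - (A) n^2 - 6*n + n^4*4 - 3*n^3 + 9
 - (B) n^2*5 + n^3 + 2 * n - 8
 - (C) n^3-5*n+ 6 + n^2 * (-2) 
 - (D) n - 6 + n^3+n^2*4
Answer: C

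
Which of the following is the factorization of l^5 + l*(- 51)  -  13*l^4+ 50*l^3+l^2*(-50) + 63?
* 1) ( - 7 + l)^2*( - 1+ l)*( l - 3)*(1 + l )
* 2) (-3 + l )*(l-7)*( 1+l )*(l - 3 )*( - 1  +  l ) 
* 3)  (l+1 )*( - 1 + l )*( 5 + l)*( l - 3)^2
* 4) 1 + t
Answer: 2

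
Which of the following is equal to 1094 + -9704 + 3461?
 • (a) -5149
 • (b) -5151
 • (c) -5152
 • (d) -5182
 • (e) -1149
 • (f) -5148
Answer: a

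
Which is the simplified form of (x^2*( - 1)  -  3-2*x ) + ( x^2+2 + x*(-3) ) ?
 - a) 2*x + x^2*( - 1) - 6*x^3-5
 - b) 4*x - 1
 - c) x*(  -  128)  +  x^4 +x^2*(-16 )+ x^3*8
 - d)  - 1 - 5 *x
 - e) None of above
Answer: d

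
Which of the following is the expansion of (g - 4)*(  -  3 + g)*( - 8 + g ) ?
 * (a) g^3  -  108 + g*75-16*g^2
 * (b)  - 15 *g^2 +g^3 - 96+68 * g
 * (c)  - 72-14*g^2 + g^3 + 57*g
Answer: b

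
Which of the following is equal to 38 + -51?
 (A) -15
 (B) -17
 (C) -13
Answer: C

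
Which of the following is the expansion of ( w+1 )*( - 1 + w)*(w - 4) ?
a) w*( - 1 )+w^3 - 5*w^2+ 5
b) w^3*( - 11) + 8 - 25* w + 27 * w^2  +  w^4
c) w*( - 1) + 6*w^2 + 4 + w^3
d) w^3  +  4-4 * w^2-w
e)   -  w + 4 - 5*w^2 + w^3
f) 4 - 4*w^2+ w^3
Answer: d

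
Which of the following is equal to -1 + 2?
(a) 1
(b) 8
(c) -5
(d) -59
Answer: a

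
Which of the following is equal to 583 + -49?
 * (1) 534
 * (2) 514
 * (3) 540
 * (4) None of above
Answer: 1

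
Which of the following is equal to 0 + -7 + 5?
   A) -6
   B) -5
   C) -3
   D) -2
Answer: D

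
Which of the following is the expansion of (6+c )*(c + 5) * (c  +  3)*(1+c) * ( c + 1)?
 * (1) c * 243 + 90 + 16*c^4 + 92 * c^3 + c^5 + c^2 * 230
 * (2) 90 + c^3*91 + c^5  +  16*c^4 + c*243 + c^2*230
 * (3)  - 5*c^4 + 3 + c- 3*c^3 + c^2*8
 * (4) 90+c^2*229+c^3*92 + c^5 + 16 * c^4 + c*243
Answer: 1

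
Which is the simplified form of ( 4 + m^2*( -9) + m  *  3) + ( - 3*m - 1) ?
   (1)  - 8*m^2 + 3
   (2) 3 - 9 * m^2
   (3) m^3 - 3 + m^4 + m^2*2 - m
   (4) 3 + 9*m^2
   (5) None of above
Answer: 2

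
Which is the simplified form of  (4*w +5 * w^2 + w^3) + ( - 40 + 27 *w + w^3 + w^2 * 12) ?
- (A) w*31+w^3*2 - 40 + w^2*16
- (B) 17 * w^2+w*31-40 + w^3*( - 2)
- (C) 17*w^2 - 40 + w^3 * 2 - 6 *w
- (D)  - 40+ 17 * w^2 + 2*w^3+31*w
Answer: D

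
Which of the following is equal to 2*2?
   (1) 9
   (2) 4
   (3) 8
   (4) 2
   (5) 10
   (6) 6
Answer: 2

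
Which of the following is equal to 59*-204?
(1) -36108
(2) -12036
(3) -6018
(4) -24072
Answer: 2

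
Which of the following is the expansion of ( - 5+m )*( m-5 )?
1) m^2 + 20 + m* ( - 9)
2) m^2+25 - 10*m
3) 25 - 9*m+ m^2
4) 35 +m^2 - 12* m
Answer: 2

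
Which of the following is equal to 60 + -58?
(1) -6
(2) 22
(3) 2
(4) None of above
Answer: 3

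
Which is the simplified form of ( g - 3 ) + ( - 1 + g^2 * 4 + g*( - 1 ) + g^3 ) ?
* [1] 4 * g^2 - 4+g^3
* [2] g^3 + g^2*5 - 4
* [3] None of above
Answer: 1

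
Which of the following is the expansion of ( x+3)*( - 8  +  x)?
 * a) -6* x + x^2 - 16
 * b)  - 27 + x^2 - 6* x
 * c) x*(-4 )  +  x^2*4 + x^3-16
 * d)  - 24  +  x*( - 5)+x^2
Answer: d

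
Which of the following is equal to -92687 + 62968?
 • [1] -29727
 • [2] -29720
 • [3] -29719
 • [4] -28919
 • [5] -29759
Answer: 3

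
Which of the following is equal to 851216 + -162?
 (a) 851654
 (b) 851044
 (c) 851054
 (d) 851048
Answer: c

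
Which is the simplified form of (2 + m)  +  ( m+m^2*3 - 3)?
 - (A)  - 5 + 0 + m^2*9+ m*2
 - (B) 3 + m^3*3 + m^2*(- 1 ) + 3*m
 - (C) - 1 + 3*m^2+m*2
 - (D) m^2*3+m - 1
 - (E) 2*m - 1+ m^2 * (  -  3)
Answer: C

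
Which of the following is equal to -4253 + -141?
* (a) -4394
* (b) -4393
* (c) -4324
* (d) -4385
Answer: a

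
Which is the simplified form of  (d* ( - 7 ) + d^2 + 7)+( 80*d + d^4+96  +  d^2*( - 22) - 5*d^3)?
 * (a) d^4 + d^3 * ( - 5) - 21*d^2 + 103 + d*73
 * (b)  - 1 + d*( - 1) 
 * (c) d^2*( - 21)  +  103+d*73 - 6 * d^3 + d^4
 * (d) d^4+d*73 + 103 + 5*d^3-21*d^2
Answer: a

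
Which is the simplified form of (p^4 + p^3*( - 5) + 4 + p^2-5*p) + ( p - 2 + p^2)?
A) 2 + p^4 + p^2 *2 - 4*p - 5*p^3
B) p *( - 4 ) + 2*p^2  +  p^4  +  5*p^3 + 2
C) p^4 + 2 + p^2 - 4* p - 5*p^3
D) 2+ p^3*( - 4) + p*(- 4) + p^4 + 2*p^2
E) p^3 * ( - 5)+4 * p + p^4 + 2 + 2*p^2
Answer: A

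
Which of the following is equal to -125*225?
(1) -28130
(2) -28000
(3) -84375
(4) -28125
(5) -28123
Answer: 4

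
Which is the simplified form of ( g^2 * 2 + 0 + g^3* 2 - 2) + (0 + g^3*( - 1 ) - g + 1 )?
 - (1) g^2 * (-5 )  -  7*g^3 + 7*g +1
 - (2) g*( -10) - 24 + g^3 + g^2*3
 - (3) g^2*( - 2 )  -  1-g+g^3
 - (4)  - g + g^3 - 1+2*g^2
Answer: 4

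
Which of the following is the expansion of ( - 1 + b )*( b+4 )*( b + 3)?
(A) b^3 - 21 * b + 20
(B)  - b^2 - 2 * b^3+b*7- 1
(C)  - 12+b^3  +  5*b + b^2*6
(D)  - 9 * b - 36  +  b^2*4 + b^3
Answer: C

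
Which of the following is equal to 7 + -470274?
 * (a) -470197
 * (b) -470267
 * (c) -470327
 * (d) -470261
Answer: b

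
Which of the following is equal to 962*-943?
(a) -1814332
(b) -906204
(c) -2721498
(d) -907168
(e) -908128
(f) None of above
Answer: f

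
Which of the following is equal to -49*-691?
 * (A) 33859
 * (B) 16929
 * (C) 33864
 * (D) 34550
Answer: A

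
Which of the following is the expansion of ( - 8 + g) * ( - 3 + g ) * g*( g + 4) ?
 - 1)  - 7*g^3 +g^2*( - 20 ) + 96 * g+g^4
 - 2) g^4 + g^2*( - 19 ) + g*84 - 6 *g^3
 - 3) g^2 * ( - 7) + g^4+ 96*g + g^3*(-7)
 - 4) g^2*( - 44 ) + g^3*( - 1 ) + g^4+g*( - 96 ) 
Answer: 1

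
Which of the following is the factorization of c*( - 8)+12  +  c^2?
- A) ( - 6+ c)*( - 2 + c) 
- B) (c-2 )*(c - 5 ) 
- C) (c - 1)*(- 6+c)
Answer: A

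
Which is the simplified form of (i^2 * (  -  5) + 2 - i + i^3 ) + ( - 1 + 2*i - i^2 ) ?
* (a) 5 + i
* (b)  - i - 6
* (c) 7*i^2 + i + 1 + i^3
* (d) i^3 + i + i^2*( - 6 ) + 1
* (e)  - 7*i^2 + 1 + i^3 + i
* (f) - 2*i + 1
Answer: d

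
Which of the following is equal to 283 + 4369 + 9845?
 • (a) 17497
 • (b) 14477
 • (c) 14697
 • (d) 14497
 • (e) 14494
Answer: d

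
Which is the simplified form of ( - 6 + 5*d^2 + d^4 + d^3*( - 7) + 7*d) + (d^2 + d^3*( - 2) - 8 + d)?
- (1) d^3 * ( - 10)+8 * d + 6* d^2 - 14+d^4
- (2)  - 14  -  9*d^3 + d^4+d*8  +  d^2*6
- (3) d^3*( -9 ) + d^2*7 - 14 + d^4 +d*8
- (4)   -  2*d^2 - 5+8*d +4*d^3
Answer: 2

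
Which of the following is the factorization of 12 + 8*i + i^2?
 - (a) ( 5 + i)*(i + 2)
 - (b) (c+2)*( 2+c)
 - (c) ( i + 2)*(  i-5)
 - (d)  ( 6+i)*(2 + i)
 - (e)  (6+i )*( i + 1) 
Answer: d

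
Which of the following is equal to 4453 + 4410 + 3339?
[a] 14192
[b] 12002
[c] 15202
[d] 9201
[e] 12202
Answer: e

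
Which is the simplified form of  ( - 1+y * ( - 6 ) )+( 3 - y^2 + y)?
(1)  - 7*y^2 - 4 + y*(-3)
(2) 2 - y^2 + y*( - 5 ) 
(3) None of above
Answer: 2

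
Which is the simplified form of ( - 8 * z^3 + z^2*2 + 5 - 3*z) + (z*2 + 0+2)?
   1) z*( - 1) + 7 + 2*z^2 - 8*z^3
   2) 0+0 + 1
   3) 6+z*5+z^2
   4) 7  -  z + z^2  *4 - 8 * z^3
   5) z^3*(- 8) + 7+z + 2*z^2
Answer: 1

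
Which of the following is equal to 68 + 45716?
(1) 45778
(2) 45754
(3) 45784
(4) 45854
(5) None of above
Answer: 3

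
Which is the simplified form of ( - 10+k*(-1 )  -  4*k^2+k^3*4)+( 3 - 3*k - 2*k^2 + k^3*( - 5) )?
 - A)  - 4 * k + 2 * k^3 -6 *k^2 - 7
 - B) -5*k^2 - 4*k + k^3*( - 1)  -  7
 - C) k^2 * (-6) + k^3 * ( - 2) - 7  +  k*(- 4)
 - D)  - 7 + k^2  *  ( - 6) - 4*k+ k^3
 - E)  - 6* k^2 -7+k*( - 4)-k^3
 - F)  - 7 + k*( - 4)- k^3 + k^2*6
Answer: E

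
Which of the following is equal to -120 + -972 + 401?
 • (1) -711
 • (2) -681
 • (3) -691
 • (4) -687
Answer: 3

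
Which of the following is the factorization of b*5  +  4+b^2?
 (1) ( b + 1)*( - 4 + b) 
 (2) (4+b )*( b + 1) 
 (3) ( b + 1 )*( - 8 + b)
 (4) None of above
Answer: 2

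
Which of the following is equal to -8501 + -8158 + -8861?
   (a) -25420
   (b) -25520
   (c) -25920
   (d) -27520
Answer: b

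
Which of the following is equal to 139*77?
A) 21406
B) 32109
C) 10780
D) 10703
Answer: D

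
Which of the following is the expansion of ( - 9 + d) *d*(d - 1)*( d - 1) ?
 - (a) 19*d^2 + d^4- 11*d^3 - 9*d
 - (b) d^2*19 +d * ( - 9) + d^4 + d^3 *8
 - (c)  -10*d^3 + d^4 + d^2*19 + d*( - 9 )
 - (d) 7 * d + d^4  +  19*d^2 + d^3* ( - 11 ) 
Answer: a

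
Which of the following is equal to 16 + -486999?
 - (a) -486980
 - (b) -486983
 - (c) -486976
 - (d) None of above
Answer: b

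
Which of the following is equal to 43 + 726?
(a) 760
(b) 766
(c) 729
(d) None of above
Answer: d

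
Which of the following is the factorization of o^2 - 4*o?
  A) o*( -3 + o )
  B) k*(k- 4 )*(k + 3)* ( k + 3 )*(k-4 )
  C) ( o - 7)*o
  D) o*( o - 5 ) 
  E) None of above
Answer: E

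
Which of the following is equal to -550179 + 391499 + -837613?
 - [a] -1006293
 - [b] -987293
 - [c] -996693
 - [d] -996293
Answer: d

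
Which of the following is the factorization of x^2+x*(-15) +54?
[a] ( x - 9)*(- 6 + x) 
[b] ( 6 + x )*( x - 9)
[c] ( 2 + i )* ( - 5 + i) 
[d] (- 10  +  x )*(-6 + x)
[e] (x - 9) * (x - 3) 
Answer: a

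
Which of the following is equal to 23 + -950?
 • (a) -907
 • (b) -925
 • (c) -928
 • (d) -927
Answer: d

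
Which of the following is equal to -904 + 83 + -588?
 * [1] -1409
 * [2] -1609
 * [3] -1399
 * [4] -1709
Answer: 1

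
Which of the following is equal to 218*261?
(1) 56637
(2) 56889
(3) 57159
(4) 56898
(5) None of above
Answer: 4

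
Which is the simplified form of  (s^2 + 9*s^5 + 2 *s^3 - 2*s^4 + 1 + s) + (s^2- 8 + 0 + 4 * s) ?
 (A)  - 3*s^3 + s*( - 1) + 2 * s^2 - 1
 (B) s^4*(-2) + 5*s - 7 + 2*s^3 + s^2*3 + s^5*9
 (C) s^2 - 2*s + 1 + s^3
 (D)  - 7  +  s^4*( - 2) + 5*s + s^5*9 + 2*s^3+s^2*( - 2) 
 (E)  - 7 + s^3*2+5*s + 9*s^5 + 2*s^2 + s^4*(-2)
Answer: E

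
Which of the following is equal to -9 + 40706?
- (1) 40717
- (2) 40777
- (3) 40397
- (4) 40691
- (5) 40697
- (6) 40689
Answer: 5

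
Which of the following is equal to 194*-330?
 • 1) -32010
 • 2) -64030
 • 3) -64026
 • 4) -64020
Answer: 4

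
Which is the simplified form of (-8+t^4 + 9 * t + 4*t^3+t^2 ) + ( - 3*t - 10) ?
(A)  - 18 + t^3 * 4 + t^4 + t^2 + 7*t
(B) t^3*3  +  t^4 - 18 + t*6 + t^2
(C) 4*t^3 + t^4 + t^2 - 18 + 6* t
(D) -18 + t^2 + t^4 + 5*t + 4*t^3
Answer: C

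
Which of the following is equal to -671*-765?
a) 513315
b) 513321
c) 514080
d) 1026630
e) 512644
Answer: a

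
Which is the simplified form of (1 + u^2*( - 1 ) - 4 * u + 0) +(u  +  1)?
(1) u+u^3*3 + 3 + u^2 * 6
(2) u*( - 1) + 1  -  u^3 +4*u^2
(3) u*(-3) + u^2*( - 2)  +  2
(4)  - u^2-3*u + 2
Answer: 4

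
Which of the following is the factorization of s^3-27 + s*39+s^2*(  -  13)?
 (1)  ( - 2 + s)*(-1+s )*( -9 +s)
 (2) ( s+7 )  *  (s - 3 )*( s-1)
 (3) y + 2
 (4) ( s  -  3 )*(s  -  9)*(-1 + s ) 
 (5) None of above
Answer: 4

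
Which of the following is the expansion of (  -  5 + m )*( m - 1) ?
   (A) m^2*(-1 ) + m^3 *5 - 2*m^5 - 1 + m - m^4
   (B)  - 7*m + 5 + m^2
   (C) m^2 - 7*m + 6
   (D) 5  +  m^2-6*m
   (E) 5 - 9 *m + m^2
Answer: D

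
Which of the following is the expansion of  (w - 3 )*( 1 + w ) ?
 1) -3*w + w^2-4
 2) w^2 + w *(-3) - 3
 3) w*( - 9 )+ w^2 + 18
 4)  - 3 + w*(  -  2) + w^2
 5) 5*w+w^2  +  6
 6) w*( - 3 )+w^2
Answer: 4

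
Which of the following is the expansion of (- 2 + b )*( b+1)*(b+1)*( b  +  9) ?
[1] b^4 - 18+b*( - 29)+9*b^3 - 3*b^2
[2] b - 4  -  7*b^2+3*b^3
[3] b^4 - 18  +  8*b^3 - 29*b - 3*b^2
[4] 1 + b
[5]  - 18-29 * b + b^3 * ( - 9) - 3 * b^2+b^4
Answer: 1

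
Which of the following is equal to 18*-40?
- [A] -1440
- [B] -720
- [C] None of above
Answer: B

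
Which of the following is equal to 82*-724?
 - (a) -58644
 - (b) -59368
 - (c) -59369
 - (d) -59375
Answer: b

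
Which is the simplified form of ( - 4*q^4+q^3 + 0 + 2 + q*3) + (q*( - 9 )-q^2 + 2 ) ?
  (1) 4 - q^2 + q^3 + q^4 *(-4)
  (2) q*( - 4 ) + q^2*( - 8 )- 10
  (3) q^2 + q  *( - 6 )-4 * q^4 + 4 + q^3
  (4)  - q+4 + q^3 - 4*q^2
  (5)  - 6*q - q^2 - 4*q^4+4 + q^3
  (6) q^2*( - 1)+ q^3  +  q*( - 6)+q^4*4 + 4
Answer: 5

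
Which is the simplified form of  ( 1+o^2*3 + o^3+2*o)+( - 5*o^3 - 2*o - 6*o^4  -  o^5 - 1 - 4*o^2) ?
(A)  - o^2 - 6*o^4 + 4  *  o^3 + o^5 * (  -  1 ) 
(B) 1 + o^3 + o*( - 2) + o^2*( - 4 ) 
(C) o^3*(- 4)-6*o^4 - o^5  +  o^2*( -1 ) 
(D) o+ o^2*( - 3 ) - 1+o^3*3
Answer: C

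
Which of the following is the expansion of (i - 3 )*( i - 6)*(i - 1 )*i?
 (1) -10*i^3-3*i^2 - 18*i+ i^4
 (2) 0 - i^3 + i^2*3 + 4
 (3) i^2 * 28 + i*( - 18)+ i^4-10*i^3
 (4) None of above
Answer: 4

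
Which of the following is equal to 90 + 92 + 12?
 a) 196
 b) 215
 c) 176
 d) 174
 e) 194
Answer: e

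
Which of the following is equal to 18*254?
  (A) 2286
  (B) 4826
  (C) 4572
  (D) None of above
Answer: C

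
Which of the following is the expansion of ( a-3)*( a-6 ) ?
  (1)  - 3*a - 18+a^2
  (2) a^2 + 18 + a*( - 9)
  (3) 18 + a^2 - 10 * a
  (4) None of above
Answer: 2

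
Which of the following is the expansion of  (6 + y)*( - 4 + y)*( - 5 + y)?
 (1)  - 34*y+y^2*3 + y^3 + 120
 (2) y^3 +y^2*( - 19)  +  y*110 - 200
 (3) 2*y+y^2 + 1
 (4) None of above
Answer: 4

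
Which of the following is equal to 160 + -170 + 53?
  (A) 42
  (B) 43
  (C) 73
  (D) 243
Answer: B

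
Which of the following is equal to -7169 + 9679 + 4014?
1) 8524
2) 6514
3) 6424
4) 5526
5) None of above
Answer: 5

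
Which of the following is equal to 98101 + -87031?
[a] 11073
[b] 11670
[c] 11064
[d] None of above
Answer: d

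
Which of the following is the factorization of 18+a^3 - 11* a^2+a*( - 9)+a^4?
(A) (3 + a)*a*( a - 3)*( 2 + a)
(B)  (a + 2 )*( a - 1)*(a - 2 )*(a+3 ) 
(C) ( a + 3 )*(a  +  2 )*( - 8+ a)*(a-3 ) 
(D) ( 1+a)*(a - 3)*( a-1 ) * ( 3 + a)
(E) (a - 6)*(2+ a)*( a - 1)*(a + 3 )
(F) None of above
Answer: F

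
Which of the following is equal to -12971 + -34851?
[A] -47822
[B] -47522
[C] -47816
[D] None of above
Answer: A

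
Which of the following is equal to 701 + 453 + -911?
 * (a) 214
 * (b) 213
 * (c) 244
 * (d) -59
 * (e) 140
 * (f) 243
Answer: f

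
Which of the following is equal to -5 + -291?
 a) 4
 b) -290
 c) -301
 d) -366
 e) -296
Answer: e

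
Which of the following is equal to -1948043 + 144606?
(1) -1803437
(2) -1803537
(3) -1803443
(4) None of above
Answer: 1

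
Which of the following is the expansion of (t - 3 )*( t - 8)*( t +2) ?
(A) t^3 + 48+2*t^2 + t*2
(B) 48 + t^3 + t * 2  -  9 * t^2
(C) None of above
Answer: B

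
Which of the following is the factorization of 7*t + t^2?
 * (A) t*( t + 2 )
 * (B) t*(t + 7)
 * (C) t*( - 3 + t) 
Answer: B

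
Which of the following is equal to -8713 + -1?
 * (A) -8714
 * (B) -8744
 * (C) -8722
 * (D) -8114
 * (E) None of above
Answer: A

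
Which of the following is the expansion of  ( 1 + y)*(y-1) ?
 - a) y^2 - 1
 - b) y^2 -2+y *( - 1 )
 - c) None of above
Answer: a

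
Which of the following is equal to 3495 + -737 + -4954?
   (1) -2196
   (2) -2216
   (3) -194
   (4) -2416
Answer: 1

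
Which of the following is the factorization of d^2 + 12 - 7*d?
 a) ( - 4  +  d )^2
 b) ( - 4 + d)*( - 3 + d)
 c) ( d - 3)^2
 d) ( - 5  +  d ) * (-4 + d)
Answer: b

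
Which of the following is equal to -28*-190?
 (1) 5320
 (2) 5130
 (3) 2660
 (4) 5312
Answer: 1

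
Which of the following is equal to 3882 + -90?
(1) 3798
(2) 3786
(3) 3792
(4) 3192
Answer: 3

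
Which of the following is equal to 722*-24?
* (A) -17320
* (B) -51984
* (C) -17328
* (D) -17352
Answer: C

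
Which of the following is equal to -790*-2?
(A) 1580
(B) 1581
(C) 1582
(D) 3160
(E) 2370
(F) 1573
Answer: A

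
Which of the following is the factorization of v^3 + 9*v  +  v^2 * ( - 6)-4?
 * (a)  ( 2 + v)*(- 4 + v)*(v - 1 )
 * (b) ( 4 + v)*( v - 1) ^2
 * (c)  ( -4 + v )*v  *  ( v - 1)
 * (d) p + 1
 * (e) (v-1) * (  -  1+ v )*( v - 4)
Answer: e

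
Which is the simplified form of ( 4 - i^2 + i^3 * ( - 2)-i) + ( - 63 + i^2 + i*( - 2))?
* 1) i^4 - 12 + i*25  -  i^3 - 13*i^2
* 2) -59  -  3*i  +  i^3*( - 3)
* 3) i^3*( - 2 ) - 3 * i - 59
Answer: 3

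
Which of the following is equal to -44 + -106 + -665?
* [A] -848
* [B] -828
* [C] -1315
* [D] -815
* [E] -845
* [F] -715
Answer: D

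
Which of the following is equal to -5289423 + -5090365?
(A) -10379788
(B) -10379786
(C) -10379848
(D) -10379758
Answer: A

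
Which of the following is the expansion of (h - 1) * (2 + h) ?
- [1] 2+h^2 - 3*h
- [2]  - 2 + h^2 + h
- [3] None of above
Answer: 2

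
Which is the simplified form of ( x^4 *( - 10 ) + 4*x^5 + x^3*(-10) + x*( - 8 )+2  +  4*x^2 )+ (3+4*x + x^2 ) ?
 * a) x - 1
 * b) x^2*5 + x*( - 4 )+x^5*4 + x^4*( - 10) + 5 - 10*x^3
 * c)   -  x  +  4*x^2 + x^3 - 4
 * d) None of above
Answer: b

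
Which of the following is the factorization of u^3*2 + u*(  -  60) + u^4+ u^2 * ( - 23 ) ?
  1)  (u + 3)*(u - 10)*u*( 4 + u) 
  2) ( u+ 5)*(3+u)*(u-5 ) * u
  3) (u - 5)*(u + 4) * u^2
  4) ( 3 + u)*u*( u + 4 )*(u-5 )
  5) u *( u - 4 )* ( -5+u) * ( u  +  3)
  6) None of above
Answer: 4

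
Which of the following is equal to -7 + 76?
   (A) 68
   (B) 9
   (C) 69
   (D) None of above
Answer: C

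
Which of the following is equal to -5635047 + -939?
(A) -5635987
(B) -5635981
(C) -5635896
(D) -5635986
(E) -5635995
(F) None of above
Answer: D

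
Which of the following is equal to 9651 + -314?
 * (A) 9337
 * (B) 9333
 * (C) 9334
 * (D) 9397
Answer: A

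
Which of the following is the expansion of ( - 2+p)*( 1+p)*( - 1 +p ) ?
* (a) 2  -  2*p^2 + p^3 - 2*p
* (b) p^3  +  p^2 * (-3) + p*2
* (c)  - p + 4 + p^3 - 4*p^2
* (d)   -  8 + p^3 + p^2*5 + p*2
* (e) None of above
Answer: e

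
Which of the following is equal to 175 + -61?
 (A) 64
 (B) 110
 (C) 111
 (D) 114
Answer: D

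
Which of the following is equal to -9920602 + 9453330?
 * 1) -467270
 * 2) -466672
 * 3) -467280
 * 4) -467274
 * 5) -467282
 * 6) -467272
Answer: 6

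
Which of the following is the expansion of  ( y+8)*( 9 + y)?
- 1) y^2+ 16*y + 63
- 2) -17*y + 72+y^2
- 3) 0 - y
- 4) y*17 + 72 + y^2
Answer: 4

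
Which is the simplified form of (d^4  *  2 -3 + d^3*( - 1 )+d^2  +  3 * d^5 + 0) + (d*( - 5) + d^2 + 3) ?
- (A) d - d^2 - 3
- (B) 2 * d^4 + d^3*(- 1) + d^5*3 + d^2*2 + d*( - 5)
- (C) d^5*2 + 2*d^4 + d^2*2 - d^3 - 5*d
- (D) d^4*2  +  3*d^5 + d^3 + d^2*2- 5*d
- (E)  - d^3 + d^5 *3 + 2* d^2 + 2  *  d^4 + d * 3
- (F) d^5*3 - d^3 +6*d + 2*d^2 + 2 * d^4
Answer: B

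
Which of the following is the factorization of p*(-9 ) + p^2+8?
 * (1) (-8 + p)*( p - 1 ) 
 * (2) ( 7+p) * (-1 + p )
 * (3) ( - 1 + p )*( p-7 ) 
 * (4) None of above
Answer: 1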